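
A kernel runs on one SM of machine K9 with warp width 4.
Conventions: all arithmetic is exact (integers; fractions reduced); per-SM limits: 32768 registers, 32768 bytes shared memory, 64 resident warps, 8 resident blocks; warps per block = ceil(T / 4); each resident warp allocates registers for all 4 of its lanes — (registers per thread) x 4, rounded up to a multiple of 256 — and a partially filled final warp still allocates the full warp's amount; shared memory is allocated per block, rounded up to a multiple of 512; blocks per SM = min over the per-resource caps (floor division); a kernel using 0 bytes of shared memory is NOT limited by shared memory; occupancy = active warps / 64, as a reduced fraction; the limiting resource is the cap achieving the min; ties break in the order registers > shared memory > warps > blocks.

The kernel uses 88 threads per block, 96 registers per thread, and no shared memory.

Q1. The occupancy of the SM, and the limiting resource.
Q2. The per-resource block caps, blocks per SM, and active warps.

Answer: occupancy 11/16, limited by registers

registers: 2 blocks
shared memory: no limit (kernel uses none)
warps: 2 blocks
blocks: 8 blocks

Answer: 2 blocks, 44 active warps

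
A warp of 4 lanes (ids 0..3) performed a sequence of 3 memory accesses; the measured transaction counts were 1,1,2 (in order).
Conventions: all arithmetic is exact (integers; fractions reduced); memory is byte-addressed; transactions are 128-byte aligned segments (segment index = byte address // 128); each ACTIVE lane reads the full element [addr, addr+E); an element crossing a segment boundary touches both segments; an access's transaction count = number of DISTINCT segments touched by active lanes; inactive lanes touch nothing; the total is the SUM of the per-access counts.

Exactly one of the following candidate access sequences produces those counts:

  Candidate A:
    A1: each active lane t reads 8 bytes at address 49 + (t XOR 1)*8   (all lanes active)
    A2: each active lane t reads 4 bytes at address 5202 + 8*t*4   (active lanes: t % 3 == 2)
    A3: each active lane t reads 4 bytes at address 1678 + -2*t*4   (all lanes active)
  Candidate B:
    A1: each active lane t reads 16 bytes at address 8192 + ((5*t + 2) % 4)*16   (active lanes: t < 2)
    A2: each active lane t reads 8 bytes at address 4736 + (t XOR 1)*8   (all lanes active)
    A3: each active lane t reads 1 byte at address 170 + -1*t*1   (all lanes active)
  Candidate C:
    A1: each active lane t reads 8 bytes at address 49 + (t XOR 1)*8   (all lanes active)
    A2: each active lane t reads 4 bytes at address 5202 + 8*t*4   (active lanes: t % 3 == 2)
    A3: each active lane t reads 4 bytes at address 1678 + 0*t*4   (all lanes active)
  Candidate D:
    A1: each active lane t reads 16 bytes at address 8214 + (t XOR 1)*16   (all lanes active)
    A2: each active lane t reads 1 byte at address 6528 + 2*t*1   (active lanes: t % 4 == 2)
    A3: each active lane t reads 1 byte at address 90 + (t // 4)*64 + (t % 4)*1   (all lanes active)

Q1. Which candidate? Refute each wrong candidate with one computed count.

B: A3 gives 1 transaction, not 2
C: A3 gives 1 transaction, not 2
D: A3 gives 1 transaction, not 2
A: all counts match (1,1,2)

Answer: A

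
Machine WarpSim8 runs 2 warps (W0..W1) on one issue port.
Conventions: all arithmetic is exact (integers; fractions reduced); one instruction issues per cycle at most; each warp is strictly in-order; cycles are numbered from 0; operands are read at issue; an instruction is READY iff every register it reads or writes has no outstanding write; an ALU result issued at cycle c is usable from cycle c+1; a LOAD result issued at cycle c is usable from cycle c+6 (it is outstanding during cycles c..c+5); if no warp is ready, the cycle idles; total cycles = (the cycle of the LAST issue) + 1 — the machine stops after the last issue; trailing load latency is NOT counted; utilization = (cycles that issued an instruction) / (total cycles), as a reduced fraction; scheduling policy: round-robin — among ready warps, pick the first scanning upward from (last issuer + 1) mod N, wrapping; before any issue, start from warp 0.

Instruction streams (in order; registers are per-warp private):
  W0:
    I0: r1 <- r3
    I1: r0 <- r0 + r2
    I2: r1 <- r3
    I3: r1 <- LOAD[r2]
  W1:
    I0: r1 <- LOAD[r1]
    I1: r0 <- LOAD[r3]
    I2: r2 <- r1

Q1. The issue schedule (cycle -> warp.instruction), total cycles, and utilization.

cycle 0: W0.I0
cycle 1: W1.I0
cycle 2: W0.I1
cycle 3: W1.I1
cycle 4: W0.I2
cycle 5: W0.I3
cycle 6: idle
cycle 7: W1.I2

Answer: 8 cycles, utilization 7/8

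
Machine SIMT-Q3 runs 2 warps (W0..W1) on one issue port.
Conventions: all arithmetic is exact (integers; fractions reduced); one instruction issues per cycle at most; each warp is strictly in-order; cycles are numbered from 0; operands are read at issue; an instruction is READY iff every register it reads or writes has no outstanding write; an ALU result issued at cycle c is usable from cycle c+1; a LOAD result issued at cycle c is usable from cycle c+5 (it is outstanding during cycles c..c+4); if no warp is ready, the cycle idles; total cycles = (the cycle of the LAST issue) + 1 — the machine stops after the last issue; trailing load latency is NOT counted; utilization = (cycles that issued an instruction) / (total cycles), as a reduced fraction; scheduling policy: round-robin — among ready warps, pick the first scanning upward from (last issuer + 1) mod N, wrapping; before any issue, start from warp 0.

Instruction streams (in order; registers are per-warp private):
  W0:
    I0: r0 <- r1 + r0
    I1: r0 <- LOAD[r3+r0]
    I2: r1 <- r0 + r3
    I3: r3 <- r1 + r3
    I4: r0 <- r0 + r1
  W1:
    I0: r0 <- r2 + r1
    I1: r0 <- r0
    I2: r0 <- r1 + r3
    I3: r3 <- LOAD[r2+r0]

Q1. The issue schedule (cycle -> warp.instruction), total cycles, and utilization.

cycle 0: W0.I0
cycle 1: W1.I0
cycle 2: W0.I1
cycle 3: W1.I1
cycle 4: W1.I2
cycle 5: W1.I3
cycle 6: idle
cycle 7: W0.I2
cycle 8: W0.I3
cycle 9: W0.I4

Answer: 10 cycles, utilization 9/10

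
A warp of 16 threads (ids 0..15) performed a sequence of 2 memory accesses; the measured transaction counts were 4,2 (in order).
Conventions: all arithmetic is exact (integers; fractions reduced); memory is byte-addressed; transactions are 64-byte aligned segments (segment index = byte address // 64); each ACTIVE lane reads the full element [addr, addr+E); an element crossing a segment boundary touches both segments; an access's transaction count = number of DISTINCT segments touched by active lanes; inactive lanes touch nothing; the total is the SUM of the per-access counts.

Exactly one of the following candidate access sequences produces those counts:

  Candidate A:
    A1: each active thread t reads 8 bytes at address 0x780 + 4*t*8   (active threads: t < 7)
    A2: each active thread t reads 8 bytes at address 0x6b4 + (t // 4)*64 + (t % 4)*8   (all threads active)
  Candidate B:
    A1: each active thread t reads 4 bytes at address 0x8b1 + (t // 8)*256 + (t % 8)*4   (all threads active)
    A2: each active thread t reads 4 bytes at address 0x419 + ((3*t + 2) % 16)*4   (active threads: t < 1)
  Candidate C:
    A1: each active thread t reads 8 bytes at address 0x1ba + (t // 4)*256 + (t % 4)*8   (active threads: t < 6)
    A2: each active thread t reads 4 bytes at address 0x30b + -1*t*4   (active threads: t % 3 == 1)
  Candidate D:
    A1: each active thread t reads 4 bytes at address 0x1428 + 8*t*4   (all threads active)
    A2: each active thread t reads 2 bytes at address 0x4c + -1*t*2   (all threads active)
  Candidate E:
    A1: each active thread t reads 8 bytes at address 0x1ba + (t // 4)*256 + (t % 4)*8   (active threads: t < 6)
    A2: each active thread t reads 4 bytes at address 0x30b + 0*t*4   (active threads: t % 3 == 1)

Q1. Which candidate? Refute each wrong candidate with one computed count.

A: A2 gives 5 transactions, not 2
B: A2 gives 1 transaction, not 2
D: A1 gives 9 transactions, not 4
E: A2 gives 1 transaction, not 2
C: all counts match (4,2)

Answer: C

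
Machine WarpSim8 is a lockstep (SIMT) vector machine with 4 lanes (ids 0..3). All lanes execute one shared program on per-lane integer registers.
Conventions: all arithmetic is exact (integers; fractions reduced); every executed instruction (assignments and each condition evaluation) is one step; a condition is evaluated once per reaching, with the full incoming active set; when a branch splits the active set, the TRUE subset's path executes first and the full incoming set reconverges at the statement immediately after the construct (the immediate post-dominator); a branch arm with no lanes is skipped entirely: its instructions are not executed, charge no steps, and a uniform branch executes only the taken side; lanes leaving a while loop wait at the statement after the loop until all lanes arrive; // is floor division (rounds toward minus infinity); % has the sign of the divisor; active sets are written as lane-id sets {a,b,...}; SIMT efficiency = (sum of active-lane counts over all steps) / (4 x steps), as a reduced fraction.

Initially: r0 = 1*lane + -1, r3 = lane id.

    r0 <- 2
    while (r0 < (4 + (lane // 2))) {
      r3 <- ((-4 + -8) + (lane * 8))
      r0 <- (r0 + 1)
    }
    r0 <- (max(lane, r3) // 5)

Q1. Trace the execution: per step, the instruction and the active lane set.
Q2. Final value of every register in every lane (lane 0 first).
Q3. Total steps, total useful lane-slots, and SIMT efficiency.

step 0: r0 <- 2                      {0,1,2,3}
step 1: eval (r0 < (4 + (lane // 2))) {0,1,2,3}
step 2: r3 <- ((-4 + -8) + (lane * 8)) {0,1,2,3}
step 3: r0 <- (r0 + 1)               {0,1,2,3}
step 4: eval (r0 < (4 + (lane // 2))) {0,1,2,3}
step 5: r3 <- ((-4 + -8) + (lane * 8)) {0,1,2,3}
step 6: r0 <- (r0 + 1)               {0,1,2,3}
step 7: eval (r0 < (4 + (lane // 2))) {0,1,2,3}
step 8: r3 <- ((-4 + -8) + (lane * 8)) {2,3}
step 9: r0 <- (r0 + 1)               {2,3}
step 10: eval (r0 < (4 + (lane // 2))) {2,3}
step 11: r0 <- (max(lane, r3) // 5)   {0,1,2,3}

Answer: 12 steps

r0: 0,0,0,2
r3: -12,-4,4,12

steps = 12; useful = 42; efficiency = 42/48 = 7/8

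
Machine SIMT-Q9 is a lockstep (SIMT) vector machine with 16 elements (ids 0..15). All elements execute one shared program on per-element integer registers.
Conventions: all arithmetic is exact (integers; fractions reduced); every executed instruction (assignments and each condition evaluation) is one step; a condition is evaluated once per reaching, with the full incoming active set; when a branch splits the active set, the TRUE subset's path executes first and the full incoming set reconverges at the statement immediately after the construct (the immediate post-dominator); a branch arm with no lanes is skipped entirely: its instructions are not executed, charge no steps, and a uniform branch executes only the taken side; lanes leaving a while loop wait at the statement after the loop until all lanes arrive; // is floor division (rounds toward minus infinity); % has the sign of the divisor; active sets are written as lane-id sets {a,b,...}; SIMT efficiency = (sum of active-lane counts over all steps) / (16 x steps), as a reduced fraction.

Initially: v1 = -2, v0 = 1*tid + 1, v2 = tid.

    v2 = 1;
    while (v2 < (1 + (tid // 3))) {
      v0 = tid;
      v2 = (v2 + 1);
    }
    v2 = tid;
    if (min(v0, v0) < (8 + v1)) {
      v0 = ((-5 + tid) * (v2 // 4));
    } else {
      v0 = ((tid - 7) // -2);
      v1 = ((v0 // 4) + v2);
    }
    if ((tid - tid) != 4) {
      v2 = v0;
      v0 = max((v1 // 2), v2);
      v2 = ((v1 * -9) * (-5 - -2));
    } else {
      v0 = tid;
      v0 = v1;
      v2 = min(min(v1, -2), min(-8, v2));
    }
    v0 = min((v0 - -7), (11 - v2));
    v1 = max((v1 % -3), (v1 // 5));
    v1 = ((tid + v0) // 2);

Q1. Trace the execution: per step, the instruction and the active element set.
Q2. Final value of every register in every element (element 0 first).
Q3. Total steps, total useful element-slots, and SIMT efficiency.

step 0: v2 <- 1                      {0,1,2,3,4,5,6,7,8,9,10,11,12,13,14,15}
step 1: eval (v2 < (1 + (tid // 3))) {0,1,2,3,4,5,6,7,8,9,10,11,12,13,14,15}
step 2: v0 <- tid                    {3,4,5,6,7,8,9,10,11,12,13,14,15}
step 3: v2 <- (v2 + 1)               {3,4,5,6,7,8,9,10,11,12,13,14,15}
step 4: eval (v2 < (1 + (tid // 3))) {3,4,5,6,7,8,9,10,11,12,13,14,15}
step 5: v0 <- tid                    {6,7,8,9,10,11,12,13,14,15}
step 6: v2 <- (v2 + 1)               {6,7,8,9,10,11,12,13,14,15}
step 7: eval (v2 < (1 + (tid // 3))) {6,7,8,9,10,11,12,13,14,15}
step 8: v0 <- tid                    {9,10,11,12,13,14,15}
step 9: v2 <- (v2 + 1)               {9,10,11,12,13,14,15}
step 10: eval (v2 < (1 + (tid // 3))) {9,10,11,12,13,14,15}
step 11: v0 <- tid                    {12,13,14,15}
step 12: v2 <- (v2 + 1)               {12,13,14,15}
step 13: eval (v2 < (1 + (tid // 3))) {12,13,14,15}
step 14: v0 <- tid                    {15}
step 15: v2 <- (v2 + 1)               {15}
step 16: eval (v2 < (1 + (tid // 3))) {15}
step 17: v2 <- tid                    {0,1,2,3,4,5,6,7,8,9,10,11,12,13,14,15}
step 18: eval (min(v0, v0) < (8 + v1)) {0,1,2,3,4,5,6,7,8,9,10,11,12,13,14,15}
step 19: v0 <- ((-5 + tid) * (v2 // 4)) {0,1,2,3,4,5}
step 20: v0 <- ((tid - 7) // -2)      {6,7,8,9,10,11,12,13,14,15}
step 21: v1 <- ((v0 // 4) + v2)       {6,7,8,9,10,11,12,13,14,15}
step 22: eval ((tid - tid) != 4)      {0,1,2,3,4,5,6,7,8,9,10,11,12,13,14,15}
step 23: v2 <- v0                     {0,1,2,3,4,5,6,7,8,9,10,11,12,13,14,15}
step 24: v0 <- max((v1 // 2), v2)     {0,1,2,3,4,5,6,7,8,9,10,11,12,13,14,15}
step 25: v2 <- ((v1 * -9) * (-5 - -2)) {0,1,2,3,4,5,6,7,8,9,10,11,12,13,14,15}
step 26: v0 <- min((v0 - -7), (11 - v2)) {0,1,2,3,4,5,6,7,8,9,10,11,12,13,14,15}
step 27: v1 <- max((v1 % -3), (v1 // 5)) {0,1,2,3,4,5,6,7,8,9,10,11,12,13,14,15}
step 28: v1 <- ((tid + v0) // 2)      {0,1,2,3,4,5,6,7,8,9,10,11,12,13,14,15}

Answer: 29 steps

v1: 3,4,4,5,5,6,-73,-86,-85,-98,-111,-124,-137,-150,-163,-176
v0: 7,7,7,7,6,7,-151,-178,-178,-205,-232,-259,-286,-313,-340,-367
v2: -54,-54,-54,-54,-54,-54,162,189,189,216,243,270,297,324,351,378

steps = 29; useful = 307; efficiency = 307/464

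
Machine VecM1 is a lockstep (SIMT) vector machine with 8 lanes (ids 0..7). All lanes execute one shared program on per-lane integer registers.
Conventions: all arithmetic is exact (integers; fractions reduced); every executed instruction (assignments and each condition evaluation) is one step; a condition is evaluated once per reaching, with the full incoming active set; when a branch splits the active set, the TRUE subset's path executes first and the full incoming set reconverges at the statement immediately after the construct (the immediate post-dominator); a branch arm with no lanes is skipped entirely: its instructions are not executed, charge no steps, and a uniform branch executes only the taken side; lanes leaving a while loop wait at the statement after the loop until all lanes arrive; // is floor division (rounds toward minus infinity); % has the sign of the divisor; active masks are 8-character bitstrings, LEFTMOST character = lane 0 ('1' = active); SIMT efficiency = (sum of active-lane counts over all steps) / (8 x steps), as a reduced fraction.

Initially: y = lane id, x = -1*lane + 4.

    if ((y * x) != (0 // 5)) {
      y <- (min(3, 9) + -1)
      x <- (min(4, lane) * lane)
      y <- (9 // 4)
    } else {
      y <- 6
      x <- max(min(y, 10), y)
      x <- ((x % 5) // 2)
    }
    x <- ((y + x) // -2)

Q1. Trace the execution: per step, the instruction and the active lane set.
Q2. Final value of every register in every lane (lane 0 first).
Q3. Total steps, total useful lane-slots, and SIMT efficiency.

step 0: eval ((y * x) != (0 // 5))   11111111
step 1: y <- (min(3, 9) + -1)        01110111
step 2: x <- (min(4, lane) * lane)   01110111
step 3: y <- (9 // 4)                01110111
step 4: y <- 6                       10001000
step 5: x <- max(min(y, 10), y)      10001000
step 6: x <- ((x % 5) // 2)          10001000
step 7: x <- ((y + x) // -2)         11111111

Answer: 8 steps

y: 6,2,2,2,6,2,2,2
x: -3,-2,-3,-6,-3,-11,-13,-15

steps = 8; useful = 40; efficiency = 40/64 = 5/8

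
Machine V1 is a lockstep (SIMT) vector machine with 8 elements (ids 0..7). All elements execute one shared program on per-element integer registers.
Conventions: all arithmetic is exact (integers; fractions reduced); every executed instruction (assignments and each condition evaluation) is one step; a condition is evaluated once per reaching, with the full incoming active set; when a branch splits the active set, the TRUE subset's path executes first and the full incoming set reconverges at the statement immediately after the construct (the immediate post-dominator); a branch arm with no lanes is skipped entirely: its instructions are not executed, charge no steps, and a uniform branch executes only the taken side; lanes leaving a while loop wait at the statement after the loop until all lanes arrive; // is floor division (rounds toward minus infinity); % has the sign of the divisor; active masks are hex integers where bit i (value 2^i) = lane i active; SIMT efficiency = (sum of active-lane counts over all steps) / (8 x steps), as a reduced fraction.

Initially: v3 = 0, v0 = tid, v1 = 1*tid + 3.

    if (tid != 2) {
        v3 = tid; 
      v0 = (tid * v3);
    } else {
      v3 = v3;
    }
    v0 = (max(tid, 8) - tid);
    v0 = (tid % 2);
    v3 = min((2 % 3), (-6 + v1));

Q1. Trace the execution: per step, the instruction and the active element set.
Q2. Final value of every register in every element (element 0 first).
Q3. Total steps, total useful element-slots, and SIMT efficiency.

step 0: eval (tid != 2)              0xff
step 1: v3 <- tid                    0xfb
step 2: v0 <- (tid * v3)             0xfb
step 3: v3 <- v3                     0x04
step 4: v0 <- (max(tid, 8) - tid)    0xff
step 5: v0 <- (tid % 2)              0xff
step 6: v3 <- min((2 % 3), (-6 + v1)) 0xff

Answer: 7 steps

v3: -3,-2,-1,0,1,2,2,2
v0: 0,1,0,1,0,1,0,1
v1: 3,4,5,6,7,8,9,10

steps = 7; useful = 47; efficiency = 47/56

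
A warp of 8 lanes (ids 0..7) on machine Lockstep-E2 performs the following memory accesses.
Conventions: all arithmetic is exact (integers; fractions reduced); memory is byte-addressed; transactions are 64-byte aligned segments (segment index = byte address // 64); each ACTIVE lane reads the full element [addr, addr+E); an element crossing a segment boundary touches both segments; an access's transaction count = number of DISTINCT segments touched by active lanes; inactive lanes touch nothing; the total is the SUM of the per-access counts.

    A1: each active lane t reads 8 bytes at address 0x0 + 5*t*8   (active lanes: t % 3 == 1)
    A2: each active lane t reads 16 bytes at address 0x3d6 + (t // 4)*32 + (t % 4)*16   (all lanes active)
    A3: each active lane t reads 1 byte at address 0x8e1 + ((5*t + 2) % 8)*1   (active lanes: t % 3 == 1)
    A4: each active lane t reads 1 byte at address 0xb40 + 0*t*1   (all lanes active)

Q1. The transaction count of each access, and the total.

A1: 3 transactions
A2: 2 transactions
A3: 1 transaction
A4: 1 transaction

Answer: 3,2,1,1; total 7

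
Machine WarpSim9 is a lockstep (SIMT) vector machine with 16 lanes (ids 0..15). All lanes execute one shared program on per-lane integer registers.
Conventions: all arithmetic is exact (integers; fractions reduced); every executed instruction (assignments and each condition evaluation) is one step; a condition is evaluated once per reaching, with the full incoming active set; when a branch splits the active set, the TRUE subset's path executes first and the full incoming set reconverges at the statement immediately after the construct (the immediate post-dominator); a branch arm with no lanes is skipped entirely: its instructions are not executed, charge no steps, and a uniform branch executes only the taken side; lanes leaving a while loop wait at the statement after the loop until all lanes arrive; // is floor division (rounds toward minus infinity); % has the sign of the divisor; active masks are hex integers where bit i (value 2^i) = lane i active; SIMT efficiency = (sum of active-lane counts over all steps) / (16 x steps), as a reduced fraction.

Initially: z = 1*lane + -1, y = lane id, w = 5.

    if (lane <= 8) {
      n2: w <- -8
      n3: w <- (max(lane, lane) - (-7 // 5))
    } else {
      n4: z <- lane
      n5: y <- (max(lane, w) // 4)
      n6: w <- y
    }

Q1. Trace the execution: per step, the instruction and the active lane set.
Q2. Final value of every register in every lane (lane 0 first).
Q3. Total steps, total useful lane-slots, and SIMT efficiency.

step 0: eval (lane <= 8)             0xffff
step 1: w <- -8                      0x01ff
step 2: w <- (max(lane, lane) - (-7 // 5)) 0x01ff
step 3: z <- lane                    0xfe00
step 4: y <- (max(lane, w) // 4)     0xfe00
step 5: w <- y                       0xfe00

Answer: 6 steps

z: -1,0,1,2,3,4,5,6,7,9,10,11,12,13,14,15
y: 0,1,2,3,4,5,6,7,8,2,2,2,3,3,3,3
w: 2,3,4,5,6,7,8,9,10,2,2,2,3,3,3,3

steps = 6; useful = 55; efficiency = 55/96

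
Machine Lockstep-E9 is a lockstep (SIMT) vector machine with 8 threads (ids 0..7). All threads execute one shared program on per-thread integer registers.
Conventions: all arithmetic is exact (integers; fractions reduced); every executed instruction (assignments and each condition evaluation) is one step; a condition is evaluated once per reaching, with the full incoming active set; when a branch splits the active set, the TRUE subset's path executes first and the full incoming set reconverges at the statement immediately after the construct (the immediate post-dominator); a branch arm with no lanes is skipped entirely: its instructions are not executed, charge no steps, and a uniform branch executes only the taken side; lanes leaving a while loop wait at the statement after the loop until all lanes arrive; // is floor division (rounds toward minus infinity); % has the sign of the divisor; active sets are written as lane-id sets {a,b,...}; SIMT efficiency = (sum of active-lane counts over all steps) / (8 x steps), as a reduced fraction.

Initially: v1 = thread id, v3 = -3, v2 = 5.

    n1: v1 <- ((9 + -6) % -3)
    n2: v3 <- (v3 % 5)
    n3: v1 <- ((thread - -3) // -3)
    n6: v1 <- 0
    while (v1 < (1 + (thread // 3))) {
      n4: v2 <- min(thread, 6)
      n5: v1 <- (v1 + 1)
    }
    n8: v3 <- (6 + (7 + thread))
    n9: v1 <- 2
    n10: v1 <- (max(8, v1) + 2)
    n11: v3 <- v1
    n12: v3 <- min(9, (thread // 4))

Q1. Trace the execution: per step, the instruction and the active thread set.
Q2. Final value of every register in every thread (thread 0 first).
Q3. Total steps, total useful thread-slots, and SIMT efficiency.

step 0: v1 <- ((9 + -6) % -3)        {0,1,2,3,4,5,6,7}
step 1: v3 <- (v3 % 5)               {0,1,2,3,4,5,6,7}
step 2: v1 <- ((thread - -3) // -3)  {0,1,2,3,4,5,6,7}
step 3: v1 <- 0                      {0,1,2,3,4,5,6,7}
step 4: eval (v1 < (1 + (thread // 3))) {0,1,2,3,4,5,6,7}
step 5: v2 <- min(thread, 6)         {0,1,2,3,4,5,6,7}
step 6: v1 <- (v1 + 1)               {0,1,2,3,4,5,6,7}
step 7: eval (v1 < (1 + (thread // 3))) {0,1,2,3,4,5,6,7}
step 8: v2 <- min(thread, 6)         {3,4,5,6,7}
step 9: v1 <- (v1 + 1)               {3,4,5,6,7}
step 10: eval (v1 < (1 + (thread // 3))) {3,4,5,6,7}
step 11: v2 <- min(thread, 6)         {6,7}
step 12: v1 <- (v1 + 1)               {6,7}
step 13: eval (v1 < (1 + (thread // 3))) {6,7}
step 14: v3 <- (6 + (7 + thread))     {0,1,2,3,4,5,6,7}
step 15: v1 <- 2                      {0,1,2,3,4,5,6,7}
step 16: v1 <- (max(8, v1) + 2)       {0,1,2,3,4,5,6,7}
step 17: v3 <- v1                     {0,1,2,3,4,5,6,7}
step 18: v3 <- min(9, (thread // 4))  {0,1,2,3,4,5,6,7}

Answer: 19 steps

v1: 10,10,10,10,10,10,10,10
v3: 0,0,0,0,1,1,1,1
v2: 0,1,2,3,4,5,6,6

steps = 19; useful = 125; efficiency = 125/152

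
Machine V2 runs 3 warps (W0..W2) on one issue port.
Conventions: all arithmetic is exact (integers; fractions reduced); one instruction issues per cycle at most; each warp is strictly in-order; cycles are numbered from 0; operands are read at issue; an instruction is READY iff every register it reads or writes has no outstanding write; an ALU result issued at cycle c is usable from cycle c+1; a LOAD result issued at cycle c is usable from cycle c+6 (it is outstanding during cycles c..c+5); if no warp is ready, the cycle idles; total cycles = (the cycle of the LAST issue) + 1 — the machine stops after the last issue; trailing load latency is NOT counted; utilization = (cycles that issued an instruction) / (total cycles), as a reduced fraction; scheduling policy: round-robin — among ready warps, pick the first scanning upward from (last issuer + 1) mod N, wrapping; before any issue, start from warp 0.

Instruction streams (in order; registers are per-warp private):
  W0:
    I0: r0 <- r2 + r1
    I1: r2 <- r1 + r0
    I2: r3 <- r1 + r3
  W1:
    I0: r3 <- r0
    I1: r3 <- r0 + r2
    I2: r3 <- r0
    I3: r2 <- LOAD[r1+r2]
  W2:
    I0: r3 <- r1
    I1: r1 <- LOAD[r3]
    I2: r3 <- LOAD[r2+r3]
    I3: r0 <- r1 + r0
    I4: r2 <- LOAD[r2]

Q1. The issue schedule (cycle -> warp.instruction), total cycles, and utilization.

cycle 0: W0.I0
cycle 1: W1.I0
cycle 2: W2.I0
cycle 3: W0.I1
cycle 4: W1.I1
cycle 5: W2.I1
cycle 6: W0.I2
cycle 7: W1.I2
cycle 8: W2.I2
cycle 9: W1.I3
cycle 10: idle
cycle 11: W2.I3
cycle 12: W2.I4

Answer: 13 cycles, utilization 12/13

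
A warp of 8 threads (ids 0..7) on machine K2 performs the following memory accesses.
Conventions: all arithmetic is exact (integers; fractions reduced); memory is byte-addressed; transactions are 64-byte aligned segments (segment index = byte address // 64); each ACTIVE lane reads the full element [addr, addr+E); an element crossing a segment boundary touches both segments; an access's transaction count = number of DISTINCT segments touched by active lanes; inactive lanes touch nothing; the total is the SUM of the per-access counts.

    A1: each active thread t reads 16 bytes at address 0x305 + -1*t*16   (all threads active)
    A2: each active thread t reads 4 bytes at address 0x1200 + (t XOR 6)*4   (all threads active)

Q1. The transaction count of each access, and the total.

A1: 3 transactions
A2: 1 transaction

Answer: 3,1; total 4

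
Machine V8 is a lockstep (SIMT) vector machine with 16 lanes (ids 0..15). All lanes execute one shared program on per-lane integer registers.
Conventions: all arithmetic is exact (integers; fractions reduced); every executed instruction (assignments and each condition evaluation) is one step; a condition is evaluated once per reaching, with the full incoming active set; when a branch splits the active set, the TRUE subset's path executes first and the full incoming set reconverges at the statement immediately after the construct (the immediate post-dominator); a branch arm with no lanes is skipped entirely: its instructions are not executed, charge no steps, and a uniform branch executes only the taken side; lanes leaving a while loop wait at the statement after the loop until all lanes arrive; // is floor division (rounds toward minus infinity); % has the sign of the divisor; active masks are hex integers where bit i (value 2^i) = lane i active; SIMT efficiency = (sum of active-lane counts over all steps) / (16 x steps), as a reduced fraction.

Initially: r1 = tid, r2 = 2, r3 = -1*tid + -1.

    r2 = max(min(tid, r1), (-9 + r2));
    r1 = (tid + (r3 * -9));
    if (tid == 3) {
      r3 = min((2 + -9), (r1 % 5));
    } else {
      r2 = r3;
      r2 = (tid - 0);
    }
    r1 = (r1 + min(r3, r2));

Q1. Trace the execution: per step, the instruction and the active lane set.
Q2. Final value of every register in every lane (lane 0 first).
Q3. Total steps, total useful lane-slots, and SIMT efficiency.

step 0: r2 <- max(min(tid, r1), (-9 + r2)) 0xffff
step 1: r1 <- (tid + (r3 * -9))      0xffff
step 2: eval (tid == 3)              0xffff
step 3: r3 <- min((2 + -9), (r1 % 5)) 0x0008
step 4: r2 <- r3                     0xfff7
step 5: r2 <- (tid - 0)              0xfff7
step 6: r1 <- (r1 + min(r3, r2))     0xffff

Answer: 7 steps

r1: 8,17,26,32,44,53,62,71,80,89,98,107,116,125,134,143
r2: 0,1,2,3,4,5,6,7,8,9,10,11,12,13,14,15
r3: -1,-2,-3,-7,-5,-6,-7,-8,-9,-10,-11,-12,-13,-14,-15,-16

steps = 7; useful = 95; efficiency = 95/112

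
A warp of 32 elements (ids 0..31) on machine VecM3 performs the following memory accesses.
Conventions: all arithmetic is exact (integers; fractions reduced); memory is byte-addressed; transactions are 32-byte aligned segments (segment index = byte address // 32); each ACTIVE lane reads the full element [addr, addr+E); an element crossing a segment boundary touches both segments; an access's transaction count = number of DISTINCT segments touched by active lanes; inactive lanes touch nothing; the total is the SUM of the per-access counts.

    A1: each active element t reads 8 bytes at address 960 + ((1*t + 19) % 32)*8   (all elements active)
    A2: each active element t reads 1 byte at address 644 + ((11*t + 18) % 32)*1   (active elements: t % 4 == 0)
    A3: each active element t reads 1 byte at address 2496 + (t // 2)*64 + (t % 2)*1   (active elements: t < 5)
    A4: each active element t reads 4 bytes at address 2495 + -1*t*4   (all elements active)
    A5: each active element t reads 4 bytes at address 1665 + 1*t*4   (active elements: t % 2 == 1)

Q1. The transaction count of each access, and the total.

A1: 8 transactions
A2: 2 transactions
A3: 3 transactions
A4: 5 transactions
A5: 5 transactions

Answer: 8,2,3,5,5; total 23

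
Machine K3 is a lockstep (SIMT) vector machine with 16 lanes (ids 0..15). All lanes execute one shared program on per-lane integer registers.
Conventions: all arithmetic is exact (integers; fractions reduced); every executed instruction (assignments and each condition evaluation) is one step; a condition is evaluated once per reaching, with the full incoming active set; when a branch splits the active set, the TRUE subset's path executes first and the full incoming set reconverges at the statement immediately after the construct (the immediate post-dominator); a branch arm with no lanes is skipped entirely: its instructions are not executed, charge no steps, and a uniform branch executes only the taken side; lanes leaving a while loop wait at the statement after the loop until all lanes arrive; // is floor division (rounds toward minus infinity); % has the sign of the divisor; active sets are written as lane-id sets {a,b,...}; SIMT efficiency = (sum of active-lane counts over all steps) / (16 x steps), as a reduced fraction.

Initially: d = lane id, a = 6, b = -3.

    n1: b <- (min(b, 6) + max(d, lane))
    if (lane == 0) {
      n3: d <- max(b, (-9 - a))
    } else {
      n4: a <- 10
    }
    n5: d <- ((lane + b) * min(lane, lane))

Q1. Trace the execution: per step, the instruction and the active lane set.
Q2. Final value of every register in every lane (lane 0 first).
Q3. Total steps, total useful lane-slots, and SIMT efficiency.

step 0: b <- (min(b, 6) + max(d, lane)) {0,1,2,3,4,5,6,7,8,9,10,11,12,13,14,15}
step 1: eval (lane == 0)             {0,1,2,3,4,5,6,7,8,9,10,11,12,13,14,15}
step 2: d <- max(b, (-9 - a))        {0}
step 3: a <- 10                      {1,2,3,4,5,6,7,8,9,10,11,12,13,14,15}
step 4: d <- ((lane + b) * min(lane, lane)) {0,1,2,3,4,5,6,7,8,9,10,11,12,13,14,15}

Answer: 5 steps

d: 0,-1,2,9,20,35,54,77,104,135,170,209,252,299,350,405
a: 6,10,10,10,10,10,10,10,10,10,10,10,10,10,10,10
b: -3,-2,-1,0,1,2,3,4,5,6,7,8,9,10,11,12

steps = 5; useful = 64; efficiency = 64/80 = 4/5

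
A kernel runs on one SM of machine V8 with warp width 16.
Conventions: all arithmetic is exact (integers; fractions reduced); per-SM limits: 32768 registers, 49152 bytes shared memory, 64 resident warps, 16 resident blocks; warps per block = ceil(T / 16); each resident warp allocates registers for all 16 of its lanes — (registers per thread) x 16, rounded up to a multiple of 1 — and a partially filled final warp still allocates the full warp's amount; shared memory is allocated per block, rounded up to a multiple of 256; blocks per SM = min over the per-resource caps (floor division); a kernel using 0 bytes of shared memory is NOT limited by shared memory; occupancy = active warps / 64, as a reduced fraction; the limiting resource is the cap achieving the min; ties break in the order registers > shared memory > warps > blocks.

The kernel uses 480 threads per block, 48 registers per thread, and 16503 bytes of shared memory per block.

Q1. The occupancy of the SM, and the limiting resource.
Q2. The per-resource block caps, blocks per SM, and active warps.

Answer: occupancy 15/32, limited by registers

registers: 1 block
shared memory: 2 blocks
warps: 2 blocks
blocks: 16 blocks

Answer: 1 block, 30 active warps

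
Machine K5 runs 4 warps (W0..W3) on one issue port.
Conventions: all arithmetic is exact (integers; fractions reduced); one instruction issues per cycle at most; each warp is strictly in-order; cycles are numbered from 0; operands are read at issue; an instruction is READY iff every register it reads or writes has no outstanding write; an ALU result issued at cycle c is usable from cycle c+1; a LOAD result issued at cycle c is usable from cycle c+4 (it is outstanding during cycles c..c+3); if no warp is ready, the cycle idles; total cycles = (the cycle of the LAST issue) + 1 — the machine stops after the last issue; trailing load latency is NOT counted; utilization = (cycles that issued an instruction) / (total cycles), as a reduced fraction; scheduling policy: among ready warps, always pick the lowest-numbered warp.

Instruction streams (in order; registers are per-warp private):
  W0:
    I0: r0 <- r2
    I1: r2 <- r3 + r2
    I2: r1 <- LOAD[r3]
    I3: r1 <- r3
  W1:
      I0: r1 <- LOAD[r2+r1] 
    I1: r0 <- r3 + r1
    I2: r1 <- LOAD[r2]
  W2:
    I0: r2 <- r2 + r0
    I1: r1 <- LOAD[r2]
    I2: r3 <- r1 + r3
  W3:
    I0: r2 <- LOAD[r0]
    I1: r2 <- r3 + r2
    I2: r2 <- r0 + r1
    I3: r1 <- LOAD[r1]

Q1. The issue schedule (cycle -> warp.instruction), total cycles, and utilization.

cycle 0: W0.I0
cycle 1: W0.I1
cycle 2: W0.I2
cycle 3: W1.I0
cycle 4: W2.I0
cycle 5: W2.I1
cycle 6: W0.I3
cycle 7: W1.I1
cycle 8: W1.I2
cycle 9: W2.I2
cycle 10: W3.I0
cycle 11: idle
cycle 12: idle
cycle 13: idle
cycle 14: W3.I1
cycle 15: W3.I2
cycle 16: W3.I3

Answer: 17 cycles, utilization 14/17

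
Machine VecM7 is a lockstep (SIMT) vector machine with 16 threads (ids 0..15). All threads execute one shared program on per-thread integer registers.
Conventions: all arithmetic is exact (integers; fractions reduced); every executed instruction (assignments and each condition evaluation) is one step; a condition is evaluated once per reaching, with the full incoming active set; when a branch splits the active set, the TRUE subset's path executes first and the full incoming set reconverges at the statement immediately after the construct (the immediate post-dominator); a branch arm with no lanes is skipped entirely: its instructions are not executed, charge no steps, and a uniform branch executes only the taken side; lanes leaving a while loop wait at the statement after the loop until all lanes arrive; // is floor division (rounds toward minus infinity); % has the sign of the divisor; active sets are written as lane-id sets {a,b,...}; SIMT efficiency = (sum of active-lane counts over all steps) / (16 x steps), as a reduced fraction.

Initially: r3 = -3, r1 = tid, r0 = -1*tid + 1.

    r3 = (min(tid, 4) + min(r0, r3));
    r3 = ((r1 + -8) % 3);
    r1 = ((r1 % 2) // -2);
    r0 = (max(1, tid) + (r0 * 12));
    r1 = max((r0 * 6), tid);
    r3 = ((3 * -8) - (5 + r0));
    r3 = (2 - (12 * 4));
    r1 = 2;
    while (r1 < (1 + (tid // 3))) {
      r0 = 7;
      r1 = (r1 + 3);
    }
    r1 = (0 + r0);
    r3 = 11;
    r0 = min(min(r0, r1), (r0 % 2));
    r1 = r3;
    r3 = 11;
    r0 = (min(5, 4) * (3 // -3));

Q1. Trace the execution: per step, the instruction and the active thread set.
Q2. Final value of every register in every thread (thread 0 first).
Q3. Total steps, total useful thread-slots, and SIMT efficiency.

step 0: r3 <- (min(tid, 4) + min(r0, r3)) {0,1,2,3,4,5,6,7,8,9,10,11,12,13,14,15}
step 1: r3 <- ((r1 + -8) % 3)        {0,1,2,3,4,5,6,7,8,9,10,11,12,13,14,15}
step 2: r1 <- ((r1 % 2) // -2)       {0,1,2,3,4,5,6,7,8,9,10,11,12,13,14,15}
step 3: r0 <- (max(1, tid) + (r0 * 12)) {0,1,2,3,4,5,6,7,8,9,10,11,12,13,14,15}
step 4: r1 <- max((r0 * 6), tid)     {0,1,2,3,4,5,6,7,8,9,10,11,12,13,14,15}
step 5: r3 <- ((3 * -8) - (5 + r0))  {0,1,2,3,4,5,6,7,8,9,10,11,12,13,14,15}
step 6: r3 <- (2 - (12 * 4))         {0,1,2,3,4,5,6,7,8,9,10,11,12,13,14,15}
step 7: r1 <- 2                      {0,1,2,3,4,5,6,7,8,9,10,11,12,13,14,15}
step 8: eval (r1 < (1 + (tid // 3))) {0,1,2,3,4,5,6,7,8,9,10,11,12,13,14,15}
step 9: r0 <- 7                      {6,7,8,9,10,11,12,13,14,15}
step 10: r1 <- (r1 + 3)               {6,7,8,9,10,11,12,13,14,15}
step 11: eval (r1 < (1 + (tid // 3))) {6,7,8,9,10,11,12,13,14,15}
step 12: r0 <- 7                      {15}
step 13: r1 <- (r1 + 3)               {15}
step 14: eval (r1 < (1 + (tid // 3))) {15}
step 15: r1 <- (0 + r0)               {0,1,2,3,4,5,6,7,8,9,10,11,12,13,14,15}
step 16: r3 <- 11                     {0,1,2,3,4,5,6,7,8,9,10,11,12,13,14,15}
step 17: r0 <- min(min(r0, r1), (r0 % 2)) {0,1,2,3,4,5,6,7,8,9,10,11,12,13,14,15}
step 18: r1 <- r3                     {0,1,2,3,4,5,6,7,8,9,10,11,12,13,14,15}
step 19: r3 <- 11                     {0,1,2,3,4,5,6,7,8,9,10,11,12,13,14,15}
step 20: r0 <- (min(5, 4) * (3 // -3)) {0,1,2,3,4,5,6,7,8,9,10,11,12,13,14,15}

Answer: 21 steps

r3: 11,11,11,11,11,11,11,11,11,11,11,11,11,11,11,11
r1: 11,11,11,11,11,11,11,11,11,11,11,11,11,11,11,11
r0: -4,-4,-4,-4,-4,-4,-4,-4,-4,-4,-4,-4,-4,-4,-4,-4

steps = 21; useful = 273; efficiency = 273/336 = 13/16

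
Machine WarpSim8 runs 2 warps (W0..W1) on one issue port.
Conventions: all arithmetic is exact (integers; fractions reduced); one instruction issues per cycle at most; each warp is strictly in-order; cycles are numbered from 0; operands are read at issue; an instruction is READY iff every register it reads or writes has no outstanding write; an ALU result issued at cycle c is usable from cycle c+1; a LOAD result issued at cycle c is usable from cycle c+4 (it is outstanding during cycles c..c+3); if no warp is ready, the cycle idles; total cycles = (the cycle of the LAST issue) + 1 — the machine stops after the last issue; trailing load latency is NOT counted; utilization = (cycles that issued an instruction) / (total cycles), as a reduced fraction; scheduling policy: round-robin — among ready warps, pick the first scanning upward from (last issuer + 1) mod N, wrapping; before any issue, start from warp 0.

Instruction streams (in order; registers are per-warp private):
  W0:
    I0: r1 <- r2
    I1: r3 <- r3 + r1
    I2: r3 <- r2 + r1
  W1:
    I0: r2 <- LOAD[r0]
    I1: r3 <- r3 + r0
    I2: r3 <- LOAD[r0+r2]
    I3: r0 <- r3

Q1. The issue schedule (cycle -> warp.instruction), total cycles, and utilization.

cycle 0: W0.I0
cycle 1: W1.I0
cycle 2: W0.I1
cycle 3: W1.I1
cycle 4: W0.I2
cycle 5: W1.I2
cycle 6: idle
cycle 7: idle
cycle 8: idle
cycle 9: W1.I3

Answer: 10 cycles, utilization 7/10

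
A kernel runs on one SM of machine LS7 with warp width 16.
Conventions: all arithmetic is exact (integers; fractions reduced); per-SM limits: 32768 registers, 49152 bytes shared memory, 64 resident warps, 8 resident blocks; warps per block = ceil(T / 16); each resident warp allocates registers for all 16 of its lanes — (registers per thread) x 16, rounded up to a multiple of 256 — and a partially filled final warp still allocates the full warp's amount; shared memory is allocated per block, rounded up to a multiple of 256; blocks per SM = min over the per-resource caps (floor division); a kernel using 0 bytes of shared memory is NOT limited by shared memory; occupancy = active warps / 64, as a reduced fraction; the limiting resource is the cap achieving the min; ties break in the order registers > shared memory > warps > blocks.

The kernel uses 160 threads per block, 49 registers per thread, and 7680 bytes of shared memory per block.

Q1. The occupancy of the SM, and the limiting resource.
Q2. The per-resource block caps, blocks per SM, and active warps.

Answer: occupancy 15/32, limited by registers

registers: 3 blocks
shared memory: 6 blocks
warps: 6 blocks
blocks: 8 blocks

Answer: 3 blocks, 30 active warps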